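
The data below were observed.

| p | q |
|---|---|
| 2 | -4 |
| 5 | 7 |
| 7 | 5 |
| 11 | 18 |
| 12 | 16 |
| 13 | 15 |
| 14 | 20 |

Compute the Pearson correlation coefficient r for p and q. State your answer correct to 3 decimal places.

0.951

n = 7, Σx = 64, Σy = 77, Σxy = 927, Σx² = 708, Σy² = 1295
Sxx = Σx² − (Σx)²/n = 708 − 585.142857 = 122.857143
Sxy = Σxy − (Σx)(Σy)/n = 927 − 704 = 223
Syy = Σy² − (Σy)²/n = 1295 − 847 = 448
r = Sxy/√(Sxx·Syy) = 223/√(55040) = 223/234.606053 = 0.950530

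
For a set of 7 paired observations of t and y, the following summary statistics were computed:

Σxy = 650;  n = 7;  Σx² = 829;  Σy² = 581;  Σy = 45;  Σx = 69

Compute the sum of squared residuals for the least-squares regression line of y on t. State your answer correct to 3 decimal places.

5.448

Sxx = Σx² − (Σx)²/n = 829 − 680.142857 = 148.857143
Sxy = Σxy − (Σx)(Σy)/n = 650 − 443.571429 = 206.428571
Syy = Σy² − (Σy)²/n = 581 − 289.285714 = 291.714286
b = Sxy/Sxx = 206.428571/148.857143 = 1.386756
SSE = Syy − b·Sxy = 291.714286 − 1.386756·206.428571 = 5.448177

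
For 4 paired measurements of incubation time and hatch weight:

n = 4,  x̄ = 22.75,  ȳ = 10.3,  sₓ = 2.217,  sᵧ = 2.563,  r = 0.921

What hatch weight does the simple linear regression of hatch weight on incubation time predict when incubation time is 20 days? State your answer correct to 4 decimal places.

7.3720

b = r · sᵧ/sₓ = 0.921 · 2.563/2.217 = 1.064737
a = ȳ − b·x̄ = 10.3 − 1.064737·22.75 = -13.922778
ŷ(20) = a + b·20 = -13.922778 + 1.064737·20 = 7.371972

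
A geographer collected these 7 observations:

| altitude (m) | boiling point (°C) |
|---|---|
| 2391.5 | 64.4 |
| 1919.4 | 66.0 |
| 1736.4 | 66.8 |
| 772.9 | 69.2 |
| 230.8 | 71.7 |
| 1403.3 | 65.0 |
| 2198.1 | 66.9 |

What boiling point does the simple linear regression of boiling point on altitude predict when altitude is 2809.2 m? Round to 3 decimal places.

63.538

n = 7, Σx = 10652.4, Σy = 470, Σxy = 704984.95, Σx² = 19869991.12
Sxx = Σx² − (Σx)²/n = 19869991.12 − 16210517.965714 = 3659473.154286
Sxy = Σxy − (Σx)(Σy)/n = 704984.95 − 715232.571429 = -10247.621429
b = Sxy/Sxx = -10247.621429/3659473.154286 = -0.002800
a = ȳ − b·x̄ = 67.142857 − (-0.002800)·1521.771429 = 71.404273
ŷ(2809.2) = a + b·2809.2 = 71.404273 + (-0.002800)·2809.2 = 63.537671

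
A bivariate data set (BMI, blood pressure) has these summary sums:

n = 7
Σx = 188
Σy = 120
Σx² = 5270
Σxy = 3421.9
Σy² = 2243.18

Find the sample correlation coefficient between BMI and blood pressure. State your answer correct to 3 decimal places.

0.982

Sxx = Σx² − (Σx)²/n = 5270 − 5049.142857 = 220.857143
Sxy = Σxy − (Σx)(Σy)/n = 3421.9 − 3222.857143 = 199.042857
Syy = Σy² − (Σy)²/n = 2243.18 − 2057.142857 = 186.037143
r = Sxy/√(Sxx·Syy) = 199.042857/√(41087.631837) = 199.042857/202.700843 = 0.981954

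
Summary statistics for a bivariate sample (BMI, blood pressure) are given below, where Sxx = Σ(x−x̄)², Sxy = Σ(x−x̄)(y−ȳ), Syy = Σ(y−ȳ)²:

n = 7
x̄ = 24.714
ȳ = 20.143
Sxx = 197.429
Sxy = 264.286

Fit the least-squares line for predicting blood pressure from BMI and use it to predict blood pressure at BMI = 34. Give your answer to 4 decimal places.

b = Sxy/Sxx = 264.286/197.429 = 1.338638
a = ȳ − b·x̄ = 20.143 − 1.338638·24.714 = -12.940104
ŷ(34) = a + b·34 = -12.940104 + 1.338638·34 = 32.573594

32.5736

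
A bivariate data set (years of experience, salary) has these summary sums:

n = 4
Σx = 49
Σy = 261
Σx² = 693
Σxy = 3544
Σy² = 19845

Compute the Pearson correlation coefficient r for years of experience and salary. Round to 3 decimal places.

Sxx = Σx² − (Σx)²/n = 693 − 600.25 = 92.75
Sxy = Σxy − (Σx)(Σy)/n = 3544 − 3197.25 = 346.75
Syy = Σy² − (Σy)²/n = 19845 − 17030.25 = 2814.75
r = Sxy/√(Sxx·Syy) = 346.75/√(261068.0625) = 346.75/510.948199 = 0.678640

0.679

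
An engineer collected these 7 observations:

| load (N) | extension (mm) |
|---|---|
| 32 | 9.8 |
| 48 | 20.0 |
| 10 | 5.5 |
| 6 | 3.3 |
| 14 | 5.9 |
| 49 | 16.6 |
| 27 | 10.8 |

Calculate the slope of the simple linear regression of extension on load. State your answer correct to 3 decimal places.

0.339

n = 7, Σx = 186, Σy = 71.9, Σxy = 2536, Σx² = 6790
Sxx = Σx² − (Σx)²/n = 6790 − 4942.285714 = 1847.714286
Sxy = Σxy − (Σx)(Σy)/n = 2536 − 1910.485714 = 625.514286
b = Sxy/Sxx = 625.514286/1847.714286 = 0.338534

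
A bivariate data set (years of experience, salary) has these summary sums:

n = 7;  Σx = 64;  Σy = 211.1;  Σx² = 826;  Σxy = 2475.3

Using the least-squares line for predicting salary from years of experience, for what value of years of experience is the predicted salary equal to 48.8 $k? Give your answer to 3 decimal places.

Sxx = Σx² − (Σx)²/n = 826 − 585.142857 = 240.857143
Sxy = Σxy − (Σx)(Σy)/n = 2475.3 − 1930.057143 = 545.242857
b = Sxy/Sxx = 545.242857/240.857143 = 2.263760
a = ȳ − b·x̄ = 30.157143 − 2.263760·9.142857 = 9.459905
Set a + b·x = 48.8: x = (48.8 − 9.459905) / 2.263760 = 17.378206

17.378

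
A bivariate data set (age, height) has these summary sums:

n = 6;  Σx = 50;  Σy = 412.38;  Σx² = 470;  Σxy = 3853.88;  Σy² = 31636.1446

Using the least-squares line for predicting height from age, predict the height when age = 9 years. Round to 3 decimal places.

Sxx = Σx² − (Σx)²/n = 470 − 416.666667 = 53.333333
Sxy = Σxy − (Σx)(Σy)/n = 3853.88 − 3436.5 = 417.38
b = Sxy/Sxx = 417.38/53.333333 = 7.825875
a = ȳ − b·x̄ = 68.73 − 7.825875·8.333333 = 3.514375
ŷ(9) = a + b·9 = 3.514375 + 7.825875·9 = 73.94725

73.947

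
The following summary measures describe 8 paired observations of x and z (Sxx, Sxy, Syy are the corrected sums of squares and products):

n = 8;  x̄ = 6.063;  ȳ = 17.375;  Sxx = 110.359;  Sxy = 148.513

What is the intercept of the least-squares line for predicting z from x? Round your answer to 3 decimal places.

9.216

b = Sxy/Sxx = 148.513/110.359 = 1.345726
a = ȳ − b·x̄ = 17.375 − 1.345726·6.063 = 9.215862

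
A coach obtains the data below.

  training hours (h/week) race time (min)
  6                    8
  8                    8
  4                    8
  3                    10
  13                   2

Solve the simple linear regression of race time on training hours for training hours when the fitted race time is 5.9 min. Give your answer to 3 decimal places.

n = 5, Σx = 34, Σy = 36, Σxy = 200, Σx² = 294
Sxx = Σx² − (Σx)²/n = 294 − 231.2 = 62.8
Sxy = Σxy − (Σx)(Σy)/n = 200 − 244.8 = -44.8
b = Sxy/Sxx = -44.8/62.8 = -0.713376
a = ȳ − b·x̄ = 7.2 − (-0.713376)·6.8 = 12.050955
Set a + b·x = 5.9: x = (5.9 − 12.050955) / (-0.713376) = 8.622321

8.622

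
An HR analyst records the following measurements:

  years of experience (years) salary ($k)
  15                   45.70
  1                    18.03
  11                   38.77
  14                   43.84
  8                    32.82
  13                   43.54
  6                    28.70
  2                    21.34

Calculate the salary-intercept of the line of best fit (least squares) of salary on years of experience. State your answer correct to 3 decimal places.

16.861

n = 8, Σx = 70, Σy = 272.74, Σxy = 2787.22, Σx² = 816
Sxx = Σx² − (Σx)²/n = 816 − 612.5 = 203.5
Sxy = Σxy − (Σx)(Σy)/n = 2787.22 − 2386.475 = 400.745
b = Sxy/Sxx = 400.745/203.5 = 1.969263
a = ȳ − b·x̄ = 34.0925 − 1.969263·8.75 = 16.861450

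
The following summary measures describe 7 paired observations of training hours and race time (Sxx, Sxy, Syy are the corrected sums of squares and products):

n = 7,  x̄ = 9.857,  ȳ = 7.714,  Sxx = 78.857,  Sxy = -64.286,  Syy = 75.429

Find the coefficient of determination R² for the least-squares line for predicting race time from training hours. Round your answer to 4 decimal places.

R² = Sxy²/(Sxx·Syy) = (-64.286)²/(78.857·75.429) = 0.694791

0.6948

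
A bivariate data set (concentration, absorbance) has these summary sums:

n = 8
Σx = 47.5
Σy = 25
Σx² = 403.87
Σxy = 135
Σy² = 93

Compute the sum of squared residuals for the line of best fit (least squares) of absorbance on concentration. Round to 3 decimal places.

13.393

Sxx = Σx² − (Σx)²/n = 403.87 − 282.03125 = 121.83875
Sxy = Σxy − (Σx)(Σy)/n = 135 − 148.4375 = -13.4375
Syy = Σy² − (Σy)²/n = 93 − 78.125 = 14.875
b = Sxy/Sxx = -13.4375/121.83875 = -0.110289
SSE = Syy − b·Sxy = 14.875 − (-0.110289)·(-13.4375) = 13.392989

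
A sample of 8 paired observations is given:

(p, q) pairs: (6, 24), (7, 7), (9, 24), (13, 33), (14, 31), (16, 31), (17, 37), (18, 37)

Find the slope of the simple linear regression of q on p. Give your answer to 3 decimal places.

n = 8, Σx = 100, Σy = 224, Σxy = 3063, Σx² = 1400
Sxx = Σx² − (Σx)²/n = 1400 − 1250 = 150
Sxy = Σxy − (Σx)(Σy)/n = 3063 − 2800 = 263
b = Sxy/Sxx = 263/150 = 1.753333

1.753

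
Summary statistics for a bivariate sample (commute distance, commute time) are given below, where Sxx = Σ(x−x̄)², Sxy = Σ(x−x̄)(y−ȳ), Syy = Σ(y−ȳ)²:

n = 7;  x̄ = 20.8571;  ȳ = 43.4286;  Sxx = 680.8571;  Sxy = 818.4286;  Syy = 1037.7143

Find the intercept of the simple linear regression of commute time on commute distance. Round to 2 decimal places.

18.36

b = Sxy/Sxx = 818.4286/680.8571 = 1.202056
a = ȳ − b·x̄ = 43.4286 − 1.202056·20.8571 = 18.357191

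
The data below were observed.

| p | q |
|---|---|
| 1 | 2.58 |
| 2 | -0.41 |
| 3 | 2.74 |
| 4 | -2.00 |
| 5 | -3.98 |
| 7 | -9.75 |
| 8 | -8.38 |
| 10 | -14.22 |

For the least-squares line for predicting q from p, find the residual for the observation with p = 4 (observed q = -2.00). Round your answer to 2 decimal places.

n = 8, Σx = 40, Σy = -33.42, Σxy = -295.41, Σx² = 268
Sxx = Σx² − (Σx)²/n = 268 − 200 = 68
Sxy = Σxy − (Σx)(Σy)/n = -295.41 − (-167.1) = -128.31
b = Sxy/Sxx = -128.31/68 = -1.886912
a = ȳ − b·x̄ = -4.1775 − (-1.886912)·5 = 5.257059
ŷ(4) = 5.257059 + (-1.886912)·4 = -2.290588
residual = y − ŷ = -2.00 − (-2.290588) = 0.290588

0.29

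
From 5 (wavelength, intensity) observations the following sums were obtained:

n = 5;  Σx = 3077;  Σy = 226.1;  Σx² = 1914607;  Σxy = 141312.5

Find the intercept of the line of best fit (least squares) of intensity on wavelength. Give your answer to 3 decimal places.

-18.324

Sxx = Σx² − (Σx)²/n = 1914607 − 1893585.8 = 21021.2
Sxy = Σxy − (Σx)(Σy)/n = 141312.5 − 139141.94 = 2170.56
b = Sxy/Sxx = 2170.56/21021.2 = 0.103256
a = ȳ − b·x̄ = 45.22 − 0.103256·615.4 = -18.323595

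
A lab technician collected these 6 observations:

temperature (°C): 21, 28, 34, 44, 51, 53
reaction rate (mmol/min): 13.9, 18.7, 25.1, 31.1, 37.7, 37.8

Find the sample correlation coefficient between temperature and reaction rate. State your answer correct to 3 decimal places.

n = 6, Σx = 231, Σy = 164.3, Σxy = 6963.4, Σx² = 9727, Σy² = 4990.25
Sxx = Σx² − (Σx)²/n = 9727 − 8893.5 = 833.5
Sxy = Σxy − (Σx)(Σy)/n = 6963.4 − 6325.55 = 637.85
Syy = Σy² − (Σy)²/n = 4990.25 − 4499.081667 = 491.168333
r = Sxy/√(Sxx·Syy) = 637.85/√(409388.805833) = 637.85/639.834983 = 0.996898

0.997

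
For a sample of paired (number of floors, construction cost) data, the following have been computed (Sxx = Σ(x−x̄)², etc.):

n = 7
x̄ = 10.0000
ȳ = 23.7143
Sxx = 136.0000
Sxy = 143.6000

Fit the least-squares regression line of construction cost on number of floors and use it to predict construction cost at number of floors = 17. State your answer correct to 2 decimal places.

b = Sxy/Sxx = 143.6/136 = 1.055882
a = ȳ − b·x̄ = 23.7143 − 1.055882·10 = 13.155476
ŷ(17) = a + b·17 = 13.155476 + 1.055882·17 = 31.105476

31.11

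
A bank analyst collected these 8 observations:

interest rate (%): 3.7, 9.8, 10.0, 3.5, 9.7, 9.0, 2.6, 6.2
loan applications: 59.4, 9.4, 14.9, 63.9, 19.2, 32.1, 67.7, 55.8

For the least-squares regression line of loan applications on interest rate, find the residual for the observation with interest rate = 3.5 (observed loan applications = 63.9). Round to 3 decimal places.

n = 8, Σx = 54.5, Σy = 322.4, Σxy = 1681.67, Σx² = 442.27
Sxx = Σx² − (Σx)²/n = 442.27 − 371.28125 = 70.98875
Sxy = Σxy − (Σx)(Σy)/n = 1681.67 − 2196.35 = -514.68
b = Sxy/Sxx = -514.68/70.98875 = -7.250163
a = ȳ − b·x̄ = 40.3 − (-7.250163)·6.8125 = 89.691735
ŷ(3.5) = 89.691735 + (-7.250163)·3.5 = 64.316165
residual = y − ŷ = 63.9 − 64.316165 = -0.416165

-0.416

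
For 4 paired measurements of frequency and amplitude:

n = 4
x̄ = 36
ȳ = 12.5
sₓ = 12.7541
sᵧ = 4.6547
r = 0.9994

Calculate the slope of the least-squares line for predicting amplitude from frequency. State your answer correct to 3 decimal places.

0.365

b = r · sᵧ/sₓ = 0.9994 · 4.6547/12.7541 = 0.364738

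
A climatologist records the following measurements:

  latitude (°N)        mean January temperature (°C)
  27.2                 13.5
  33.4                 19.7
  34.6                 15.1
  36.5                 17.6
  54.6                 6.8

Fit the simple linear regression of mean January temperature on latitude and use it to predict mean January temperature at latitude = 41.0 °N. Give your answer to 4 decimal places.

13.2404

n = 5, Σx = 186.3, Σy = 72.7, Σxy = 2561.32, Σx² = 7365.97
Sxx = Σx² − (Σx)²/n = 7365.97 − 6941.538 = 424.432
Sxy = Σxy − (Σx)(Σy)/n = 2561.32 − 2708.802 = -147.482
b = Sxy/Sxx = -147.482/424.432 = -0.347481
a = ȳ − b·x̄ = 14.54 − (-0.347481)·37.26 = 27.487137
ŷ(41.0) = a + b·41.0 = 27.487137 + (-0.347481)·41 = 13.240422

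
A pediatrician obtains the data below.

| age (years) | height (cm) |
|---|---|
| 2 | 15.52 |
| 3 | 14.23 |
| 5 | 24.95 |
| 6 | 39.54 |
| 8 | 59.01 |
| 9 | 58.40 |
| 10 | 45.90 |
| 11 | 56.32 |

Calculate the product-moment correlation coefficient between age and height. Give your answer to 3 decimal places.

0.908

n = 8, Σx = 54, Σy = 313.87, Σxy = 2511.92, Σx² = 440, Σy² = 14800.7699
Sxx = Σx² − (Σx)²/n = 440 − 364.5 = 75.5
Sxy = Σxy − (Σx)(Σy)/n = 2511.92 − 2118.6225 = 393.2975
Syy = Σy² − (Σy)²/n = 14800.7699 − 12314.297113 = 2486.472787
r = Sxy/√(Sxx·Syy) = 393.2975/√(187728.695456) = 393.2975/433.276696 = 0.907728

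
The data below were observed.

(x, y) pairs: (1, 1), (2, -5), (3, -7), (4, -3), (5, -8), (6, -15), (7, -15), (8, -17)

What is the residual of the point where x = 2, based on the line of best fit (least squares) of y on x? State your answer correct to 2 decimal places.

n = 8, Σx = 36, Σy = -69, Σxy = -413, Σx² = 204
Sxx = Σx² − (Σx)²/n = 204 − 162 = 42
Sxy = Σxy − (Σx)(Σy)/n = -413 − (-310.5) = -102.5
b = Sxy/Sxx = -102.5/42 = -2.440476
a = ȳ − b·x̄ = -8.625 − (-2.440476)·4.5 = 2.357143
ŷ(2) = 2.357143 + (-2.440476)·2 = -2.523810
residual = y − ŷ = -5 − (-2.523810) = -2.476190

-2.48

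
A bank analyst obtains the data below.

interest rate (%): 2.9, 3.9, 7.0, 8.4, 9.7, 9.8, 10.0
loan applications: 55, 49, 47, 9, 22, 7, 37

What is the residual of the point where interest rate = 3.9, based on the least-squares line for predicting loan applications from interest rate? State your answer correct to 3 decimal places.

-1.028

n = 7, Σx = 51.7, Σy = 226, Σxy = 1407.2, Σx² = 433.31
Sxx = Σx² − (Σx)²/n = 433.31 − 381.841429 = 51.468571
Sxy = Σxy − (Σx)(Σy)/n = 1407.2 − 1669.171429 = -261.971429
b = Sxy/Sxx = -261.971429/51.468571 = -5.089930
a = ȳ − b·x̄ = 32.285714 − (-5.089930)·7.385714 = 69.878483
ŷ(3.9) = 69.878483 + (-5.089930)·3.9 = 50.027756
residual = y − ŷ = 49 − 50.027756 = -1.027756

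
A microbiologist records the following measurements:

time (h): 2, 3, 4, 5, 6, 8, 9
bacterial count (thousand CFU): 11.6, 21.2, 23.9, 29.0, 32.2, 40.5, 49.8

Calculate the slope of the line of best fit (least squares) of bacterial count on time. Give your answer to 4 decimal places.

4.8775

n = 7, Σx = 37, Σy = 208.2, Σxy = 1292.8, Σx² = 235
Sxx = Σx² − (Σx)²/n = 235 − 195.571429 = 39.428571
Sxy = Σxy − (Σx)(Σy)/n = 1292.8 − 1100.485714 = 192.314286
b = Sxy/Sxx = 192.314286/39.428571 = 4.877536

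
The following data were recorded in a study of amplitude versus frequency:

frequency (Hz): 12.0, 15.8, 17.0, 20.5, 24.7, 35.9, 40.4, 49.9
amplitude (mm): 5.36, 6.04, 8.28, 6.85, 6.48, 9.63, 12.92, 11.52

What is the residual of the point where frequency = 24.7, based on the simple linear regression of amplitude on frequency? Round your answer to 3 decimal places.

-1.486

n = 8, Σx = 216.2, Σy = 67.08, Σxy = 2043.526, Σx² = 7123.96
Sxx = Σx² − (Σx)²/n = 7123.96 − 5842.805 = 1281.155
Sxy = Σxy − (Σx)(Σy)/n = 2043.526 − 1812.837 = 230.689
b = Sxy/Sxx = 230.689/1281.155 = 0.180063
a = ȳ − b·x̄ = 8.385 − 0.180063·27.025 = 3.518789
ŷ(24.7) = 3.518789 + 0.180063·24.7 = 7.966353
residual = y − ŷ = 6.48 − 7.966353 = -1.486353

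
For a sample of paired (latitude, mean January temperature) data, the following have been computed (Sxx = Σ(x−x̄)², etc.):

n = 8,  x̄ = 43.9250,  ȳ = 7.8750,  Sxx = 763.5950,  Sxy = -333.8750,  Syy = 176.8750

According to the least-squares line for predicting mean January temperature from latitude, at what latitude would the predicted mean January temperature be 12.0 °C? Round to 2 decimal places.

34.49

b = Sxy/Sxx = -333.875/763.595 = -0.437241
a = ȳ − b·x̄ = 7.875 − (-0.437241)·43.925 = 27.080809
Set a + b·x = 12.0: x = (12.0 − 27.080809) / (-0.437241) = 34.490842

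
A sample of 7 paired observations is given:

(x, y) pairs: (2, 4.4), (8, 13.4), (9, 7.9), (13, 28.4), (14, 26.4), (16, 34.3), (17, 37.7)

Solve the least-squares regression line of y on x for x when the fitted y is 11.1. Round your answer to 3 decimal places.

6.751

n = 7, Σx = 79, Σy = 152.5, Σxy = 2115.6, Σx² = 1059
Sxx = Σx² − (Σx)²/n = 1059 − 891.571429 = 167.428571
Sxy = Σxy − (Σx)(Σy)/n = 2115.6 − 1721.071429 = 394.528571
b = Sxy/Sxx = 394.528571/167.428571 = 2.356399
a = ȳ − b·x̄ = 21.785714 − 2.356399·11.285714 = -4.807935
Set a + b·x = 11.1: x = (11.1 − (-4.807935)) / 2.356399 = 6.750951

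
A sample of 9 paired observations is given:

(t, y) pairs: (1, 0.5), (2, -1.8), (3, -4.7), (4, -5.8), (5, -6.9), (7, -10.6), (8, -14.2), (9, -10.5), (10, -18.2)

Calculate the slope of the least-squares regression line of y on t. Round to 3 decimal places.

-1.777

n = 9, Σx = 49, Σy = -72.2, Σxy = -539.2, Σx² = 349
Sxx = Σx² − (Σx)²/n = 349 − 266.777778 = 82.222222
Sxy = Σxy − (Σx)(Σy)/n = -539.2 − (-393.088889) = -146.111111
b = Sxy/Sxx = -146.111111/82.222222 = -1.777027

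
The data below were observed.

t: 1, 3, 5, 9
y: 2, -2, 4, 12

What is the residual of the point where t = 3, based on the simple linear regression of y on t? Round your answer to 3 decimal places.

-3.771

n = 4, Σx = 18, Σy = 16, Σxy = 124, Σx² = 116
Sxx = Σx² − (Σx)²/n = 116 − 81 = 35
Sxy = Σxy − (Σx)(Σy)/n = 124 − 72 = 52
b = Sxy/Sxx = 52/35 = 1.485714
a = ȳ − b·x̄ = 4 − 1.485714·4.5 = -2.685714
ŷ(3) = -2.685714 + 1.485714·3 = 1.771429
residual = y − ŷ = -2 − 1.771429 = -3.771429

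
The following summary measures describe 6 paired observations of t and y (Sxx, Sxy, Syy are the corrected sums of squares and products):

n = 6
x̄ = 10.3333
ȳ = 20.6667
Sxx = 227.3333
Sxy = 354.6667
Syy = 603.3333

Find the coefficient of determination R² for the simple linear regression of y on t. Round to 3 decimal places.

0.917

R² = Sxy²/(Sxx·Syy) = (354.6667)²/(227.3333·603.3333) = 0.917108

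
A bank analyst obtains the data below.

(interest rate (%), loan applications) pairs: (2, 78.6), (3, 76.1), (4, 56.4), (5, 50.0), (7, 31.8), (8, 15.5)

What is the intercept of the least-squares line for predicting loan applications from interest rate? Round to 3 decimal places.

102.357

n = 6, Σx = 29, Σy = 308.4, Σxy = 1207.7, Σx² = 167
Sxx = Σx² − (Σx)²/n = 167 − 140.166667 = 26.833333
Sxy = Σxy − (Σx)(Σy)/n = 1207.7 − 1490.6 = -282.9
b = Sxy/Sxx = -282.9/26.833333 = -10.542857
a = ȳ − b·x̄ = 51.4 − (-10.542857)·4.833333 = 102.357143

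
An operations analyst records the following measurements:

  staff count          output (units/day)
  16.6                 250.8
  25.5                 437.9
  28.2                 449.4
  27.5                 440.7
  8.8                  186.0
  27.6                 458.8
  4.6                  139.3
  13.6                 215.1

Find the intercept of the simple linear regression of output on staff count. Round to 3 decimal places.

n = 8, Σx = 152.4, Σy = 2578, Σxy = 57987.88, Σx² = 3522.62
Sxx = Σx² − (Σx)²/n = 3522.62 − 2903.22 = 619.4
Sxy = Σxy − (Σx)(Σy)/n = 57987.88 − 49110.9 = 8876.98
b = Sxy/Sxx = 8876.98/619.4 = 14.331579
a = ȳ − b·x̄ = 322.25 − 14.331579·19.05 = 49.233421

49.233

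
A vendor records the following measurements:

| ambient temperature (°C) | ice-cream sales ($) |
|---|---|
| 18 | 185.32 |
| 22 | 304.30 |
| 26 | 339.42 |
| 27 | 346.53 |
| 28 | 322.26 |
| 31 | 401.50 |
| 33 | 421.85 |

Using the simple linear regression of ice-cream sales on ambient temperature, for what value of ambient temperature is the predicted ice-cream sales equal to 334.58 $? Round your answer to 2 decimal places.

26.64

n = 7, Σx = 185, Σy = 2321.18, Σxy = 63602.42, Σx² = 5047
Sxx = Σx² − (Σx)²/n = 5047 − 4889.285714 = 157.714286
Sxy = Σxy − (Σx)(Σy)/n = 63602.42 − 61345.471429 = 2256.948571
b = Sxy/Sxx = 2256.948571/157.714286 = 14.310362
a = ȳ − b·x̄ = 331.597143 − 14.310362·26.428571 = -46.605290
Set a + b·x = 334.58: x = (334.58 − (-46.605290)) / 14.310362 = 26.637012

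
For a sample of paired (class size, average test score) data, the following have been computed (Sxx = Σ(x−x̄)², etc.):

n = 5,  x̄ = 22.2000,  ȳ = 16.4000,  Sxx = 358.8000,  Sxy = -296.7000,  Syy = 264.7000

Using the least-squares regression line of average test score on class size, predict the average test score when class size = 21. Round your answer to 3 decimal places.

b = Sxy/Sxx = -296.7/358.8 = -0.826923
a = ȳ − b·x̄ = 16.4 − (-0.826923)·22.2 = 34.757692
ŷ(21) = a + b·21 = 34.757692 + (-0.826923)·21 = 17.392308

17.392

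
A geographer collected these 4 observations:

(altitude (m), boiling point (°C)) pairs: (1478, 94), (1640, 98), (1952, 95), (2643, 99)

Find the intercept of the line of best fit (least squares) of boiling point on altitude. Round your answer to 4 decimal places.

90.5876

n = 4, Σx = 7713, Σy = 386, Σxy = 746749, Σx² = 15669837
Sxx = Σx² − (Σx)²/n = 15669837 − 14872592.25 = 797244.75
Sxy = Σxy − (Σx)(Σy)/n = 746749 − 744304.5 = 2444.5
b = Sxy/Sxx = 2444.5/797244.75 = 0.003066
a = ȳ − b·x̄ = 96.5 − 0.003066·1928.25 = 90.587629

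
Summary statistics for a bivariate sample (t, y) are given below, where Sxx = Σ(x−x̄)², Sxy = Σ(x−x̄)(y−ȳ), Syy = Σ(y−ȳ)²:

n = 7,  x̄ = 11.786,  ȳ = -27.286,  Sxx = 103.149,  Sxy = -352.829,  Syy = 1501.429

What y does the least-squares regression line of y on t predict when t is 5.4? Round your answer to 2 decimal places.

b = Sxy/Sxx = -352.829/103.149 = -3.420576
a = ȳ − b·x̄ = -27.286 − (-3.420576)·11.786 = 13.028909
ŷ(5.4) = a + b·5.4 = 13.028909 + (-3.420576)·5.4 = -5.442201

-5.44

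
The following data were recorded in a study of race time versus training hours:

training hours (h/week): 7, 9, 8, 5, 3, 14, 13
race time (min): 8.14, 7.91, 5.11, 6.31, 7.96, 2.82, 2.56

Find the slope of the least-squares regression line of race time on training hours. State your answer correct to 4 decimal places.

n = 7, Σx = 59, Σy = 40.81, Σxy = 297.24, Σx² = 593
Sxx = Σx² − (Σx)²/n = 593 − 497.285714 = 95.714286
Sxy = Σxy − (Σx)(Σy)/n = 297.24 − 343.97 = -46.73
b = Sxy/Sxx = -46.73/95.714286 = -0.488224

-0.4882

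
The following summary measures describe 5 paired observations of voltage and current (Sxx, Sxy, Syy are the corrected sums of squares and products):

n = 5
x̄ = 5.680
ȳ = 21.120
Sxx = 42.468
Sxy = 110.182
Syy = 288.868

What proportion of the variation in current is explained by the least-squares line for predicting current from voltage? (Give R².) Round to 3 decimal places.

0.990

R² = Sxy²/(Sxx·Syy) = (110.182)²/(42.468·288.868) = 0.989601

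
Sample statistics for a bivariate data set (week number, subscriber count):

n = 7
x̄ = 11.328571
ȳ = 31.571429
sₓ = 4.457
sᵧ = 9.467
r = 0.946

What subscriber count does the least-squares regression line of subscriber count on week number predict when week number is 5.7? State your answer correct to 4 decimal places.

b = r · sᵧ/sₓ = 0.946 · 9.467/4.457 = 2.009374
a = ȳ − b·x̄ = 31.571429 − 2.009374·11.328571 = 8.808088
ŷ(5.7) = a + b·5.7 = 8.808088 + 2.009374·5.7 = 20.261522

20.2615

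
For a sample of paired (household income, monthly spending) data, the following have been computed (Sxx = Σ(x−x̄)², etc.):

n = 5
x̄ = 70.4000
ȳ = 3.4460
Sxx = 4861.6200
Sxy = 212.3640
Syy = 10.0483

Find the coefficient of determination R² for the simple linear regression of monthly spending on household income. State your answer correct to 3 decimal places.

R² = Sxy²/(Sxx·Syy) = (212.364)²/(4861.62·10.0483) = 0.923184

0.923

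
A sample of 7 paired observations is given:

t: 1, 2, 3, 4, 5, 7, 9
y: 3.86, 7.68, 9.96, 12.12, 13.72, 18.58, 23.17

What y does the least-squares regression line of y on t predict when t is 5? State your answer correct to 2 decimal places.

14.05

n = 7, Σx = 31, Σy = 89.09, Σxy = 504.77, Σx² = 185
Sxx = Σx² − (Σx)²/n = 185 − 137.285714 = 47.714286
Sxy = Σxy − (Σx)(Σy)/n = 504.77 − 394.541429 = 110.228571
b = Sxy/Sxx = 110.228571/47.714286 = 2.310180
a = ȳ − b·x̄ = 12.727143 − 2.310180·4.428571 = 2.496347
ŷ(5) = a + b·5 = 2.496347 + 2.310180·5 = 14.047246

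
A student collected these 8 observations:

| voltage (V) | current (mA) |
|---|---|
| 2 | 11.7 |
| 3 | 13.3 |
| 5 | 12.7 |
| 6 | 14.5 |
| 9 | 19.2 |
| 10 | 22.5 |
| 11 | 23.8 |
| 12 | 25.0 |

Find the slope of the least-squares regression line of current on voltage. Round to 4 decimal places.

1.3952

n = 8, Σx = 58, Σy = 142.7, Σxy = 1173.4, Σx² = 520
Sxx = Σx² − (Σx)²/n = 520 − 420.5 = 99.5
Sxy = Σxy − (Σx)(Σy)/n = 1173.4 − 1034.575 = 138.825
b = Sxy/Sxx = 138.825/99.5 = 1.395226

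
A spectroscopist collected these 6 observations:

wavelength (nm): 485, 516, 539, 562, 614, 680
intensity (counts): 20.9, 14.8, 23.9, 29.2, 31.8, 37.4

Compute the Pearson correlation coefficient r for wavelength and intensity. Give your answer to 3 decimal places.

n = 6, Σx = 3396, Σy = 158, Σxy = 92023, Σx² = 1947242, Σy² = 4489.7
Sxx = Σx² − (Σx)²/n = 1947242 − 1922136 = 25106
Sxy = Σxy − (Σx)(Σy)/n = 92023 − 89428 = 2595
Syy = Σy² − (Σy)²/n = 4489.7 − 4160.666667 = 329.033333
r = Sxy/√(Sxx·Syy) = 2595/√(8260710.866667) = 2595/2874.145241 = 0.902877

0.903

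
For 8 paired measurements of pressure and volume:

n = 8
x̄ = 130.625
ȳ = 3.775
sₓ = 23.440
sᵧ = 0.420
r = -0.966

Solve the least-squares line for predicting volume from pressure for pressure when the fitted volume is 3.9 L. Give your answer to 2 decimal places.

123.40

b = r · sᵧ/sₓ = -0.966 · 0.42/23.44 = -0.017309
a = ȳ − b·x̄ = 3.775 − (-0.017309)·130.625 = 6.035972
Set a + b·x = 3.9: x = (3.9 − 6.035972) / (-0.017309) = 123.403271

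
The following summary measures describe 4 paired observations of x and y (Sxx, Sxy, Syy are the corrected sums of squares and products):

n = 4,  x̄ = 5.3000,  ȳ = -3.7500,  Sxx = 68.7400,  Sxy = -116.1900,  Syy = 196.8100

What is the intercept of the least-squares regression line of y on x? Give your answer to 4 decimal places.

5.2085

b = Sxy/Sxx = -116.19/68.74 = -1.690282
a = ȳ − b·x̄ = -3.75 − (-1.690282)·5.3 = 5.208496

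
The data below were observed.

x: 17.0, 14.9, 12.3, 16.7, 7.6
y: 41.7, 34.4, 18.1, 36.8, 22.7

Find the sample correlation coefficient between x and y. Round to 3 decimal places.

0.812

n = 5, Σx = 68.5, Σy = 153.7, Σxy = 2231.17, Σx² = 998.95, Σy² = 5119.39
Sxx = Σx² − (Σx)²/n = 998.95 − 938.45 = 60.5
Sxy = Σxy − (Σx)(Σy)/n = 2231.17 − 2105.69 = 125.48
Syy = Σy² − (Σy)²/n = 5119.39 − 4724.738 = 394.652
r = Sxy/√(Sxx·Syy) = 125.48/√(23876.446) = 125.48/154.520050 = 0.812063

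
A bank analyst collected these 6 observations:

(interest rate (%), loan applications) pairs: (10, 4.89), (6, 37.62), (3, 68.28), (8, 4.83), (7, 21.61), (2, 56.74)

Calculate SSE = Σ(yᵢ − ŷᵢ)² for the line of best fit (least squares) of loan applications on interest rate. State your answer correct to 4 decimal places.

385.1797

n = 6, Σx = 36, Σy = 193.97, Σxy = 782.85, Σx² = 262, Σy² = 9811.0835
Sxx = Σx² − (Σx)²/n = 262 − 216 = 46
Sxy = Σxy − (Σx)(Σy)/n = 782.85 − 1163.82 = -380.97
Syy = Σy² − (Σy)²/n = 9811.0835 − 6270.726817 = 3540.356683
b = Sxy/Sxx = -380.97/46 = -8.281957
SSE = Syy − b·Sxy = 3540.356683 − (-8.281957)·(-380.97) = 385.179707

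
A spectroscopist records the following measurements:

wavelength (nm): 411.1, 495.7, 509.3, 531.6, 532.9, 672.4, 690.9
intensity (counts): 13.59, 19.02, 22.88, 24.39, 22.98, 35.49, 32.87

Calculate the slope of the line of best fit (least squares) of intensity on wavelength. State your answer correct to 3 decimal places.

0.075

n = 7, Σx = 3843.9, Σy = 171.22, Σxy = 98452.972, Σx² = 2170153.73
Sxx = Σx² − (Σx)²/n = 2170153.73 − 2110795.315714 = 59358.414286
Sxy = Σxy − (Σx)(Σy)/n = 98452.972 − 94021.794 = 4431.178
b = Sxy/Sxx = 4431.178/59358.414286 = 0.074651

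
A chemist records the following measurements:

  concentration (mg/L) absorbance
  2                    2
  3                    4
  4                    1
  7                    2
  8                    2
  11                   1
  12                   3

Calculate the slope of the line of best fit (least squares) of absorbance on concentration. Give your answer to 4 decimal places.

n = 7, Σx = 47, Σy = 15, Σxy = 97, Σx² = 407
Sxx = Σx² − (Σx)²/n = 407 − 315.571429 = 91.428571
Sxy = Σxy − (Σx)(Σy)/n = 97 − 100.714286 = -3.714286
b = Sxy/Sxx = -3.714286/91.428571 = -0.040625

-0.0406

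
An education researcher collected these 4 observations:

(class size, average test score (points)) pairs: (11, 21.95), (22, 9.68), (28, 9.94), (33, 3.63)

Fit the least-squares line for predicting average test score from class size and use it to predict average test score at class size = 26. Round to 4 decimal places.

9.3513

n = 4, Σx = 94, Σy = 45.2, Σxy = 852.52, Σx² = 2478
Sxx = Σx² − (Σx)²/n = 2478 − 2209 = 269
Sxy = Σxy − (Σx)(Σy)/n = 852.52 − 1062.2 = -209.68
b = Sxy/Sxx = -209.68/269 = -0.779480
a = ȳ − b·x̄ = 11.3 − (-0.779480)·23.5 = 29.617770
ŷ(26) = a + b·26 = 29.617770 + (-0.779480)·26 = 9.351301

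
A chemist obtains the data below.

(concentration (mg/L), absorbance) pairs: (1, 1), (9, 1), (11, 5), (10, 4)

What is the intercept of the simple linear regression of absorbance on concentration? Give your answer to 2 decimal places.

0.31

n = 4, Σx = 31, Σy = 11, Σxy = 105, Σx² = 303
Sxx = Σx² − (Σx)²/n = 303 − 240.25 = 62.75
Sxy = Σxy − (Σx)(Σy)/n = 105 − 85.25 = 19.75
b = Sxy/Sxx = 19.75/62.75 = 0.314741
a = ȳ − b·x̄ = 2.75 − 0.314741·7.75 = 0.310757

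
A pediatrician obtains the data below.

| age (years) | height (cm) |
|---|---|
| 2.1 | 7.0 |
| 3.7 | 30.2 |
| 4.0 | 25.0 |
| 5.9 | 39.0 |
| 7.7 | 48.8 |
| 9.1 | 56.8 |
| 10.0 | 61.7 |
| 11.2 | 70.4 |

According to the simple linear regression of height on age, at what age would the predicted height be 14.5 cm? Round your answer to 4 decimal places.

2.2997

n = 8, Σx = 53.7, Σy = 338.9, Σxy = 2754.66, Σx² = 436.45
Sxx = Σx² − (Σx)²/n = 436.45 − 360.46125 = 75.98875
Sxy = Σxy − (Σx)(Σy)/n = 2754.66 − 2274.86625 = 479.79375
b = Sxy/Sxx = 479.79375/75.98875 = 6.314010
a = ȳ − b·x̄ = 42.3625 − 6.314010·6.7125 = -0.020294
Set a + b·x = 14.5: x = (14.5 − (-0.020294)) / 6.314010 = 2.299694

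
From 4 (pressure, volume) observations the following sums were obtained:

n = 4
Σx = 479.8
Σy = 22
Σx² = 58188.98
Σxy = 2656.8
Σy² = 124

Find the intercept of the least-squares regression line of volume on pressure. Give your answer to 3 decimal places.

Sxx = Σx² − (Σx)²/n = 58188.98 − 57552.01 = 636.97
Sxy = Σxy − (Σx)(Σy)/n = 2656.8 − 2638.9 = 17.9
b = Sxy/Sxx = 17.9/636.97 = 0.028102
a = ȳ − b·x̄ = 5.5 − 0.028102·119.95 = 2.129190

2.129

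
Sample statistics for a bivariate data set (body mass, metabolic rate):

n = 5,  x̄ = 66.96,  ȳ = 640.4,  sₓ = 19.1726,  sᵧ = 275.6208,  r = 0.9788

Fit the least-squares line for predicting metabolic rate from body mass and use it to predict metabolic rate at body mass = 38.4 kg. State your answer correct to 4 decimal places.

238.5323

b = r · sᵧ/sₓ = 0.9788 · 275.6208/19.1726 = 14.070999
a = ȳ − b·x̄ = 640.4 − 14.070999·66.96 = -301.794106
ŷ(38.4) = a + b·38.4 = -301.794106 + 14.070999·38.4 = 238.532263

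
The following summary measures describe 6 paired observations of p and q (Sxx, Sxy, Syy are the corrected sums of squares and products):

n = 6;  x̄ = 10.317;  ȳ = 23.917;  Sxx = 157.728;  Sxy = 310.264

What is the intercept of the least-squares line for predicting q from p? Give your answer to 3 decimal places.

3.623

b = Sxy/Sxx = 310.264/157.728 = 1.967083
a = ȳ − b·x̄ = 23.917 − 1.967083·10.317 = 3.622609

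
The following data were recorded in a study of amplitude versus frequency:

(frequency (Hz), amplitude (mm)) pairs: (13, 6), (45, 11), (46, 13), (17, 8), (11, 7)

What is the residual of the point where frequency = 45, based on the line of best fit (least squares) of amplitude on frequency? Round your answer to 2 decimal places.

-0.95

n = 5, Σx = 132, Σy = 45, Σxy = 1384, Σx² = 4720
Sxx = Σx² − (Σx)²/n = 4720 − 3484.8 = 1235.2
Sxy = Σxy − (Σx)(Σy)/n = 1384 − 1188 = 196
b = Sxy/Sxx = 196/1235.2 = 0.158679
a = ȳ − b·x̄ = 9 − 0.158679·26.4 = 4.810881
ŷ(45) = 4.810881 + 0.158679·45 = 11.951425
residual = y − ŷ = 11 − 11.951425 = -0.951425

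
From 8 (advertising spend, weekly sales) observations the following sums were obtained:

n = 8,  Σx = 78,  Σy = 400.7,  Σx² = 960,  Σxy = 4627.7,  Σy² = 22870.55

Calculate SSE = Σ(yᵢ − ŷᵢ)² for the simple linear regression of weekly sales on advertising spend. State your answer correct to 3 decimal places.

195.673

Sxx = Σx² − (Σx)²/n = 960 − 760.5 = 199.5
Sxy = Σxy − (Σx)(Σy)/n = 4627.7 − 3906.825 = 720.875
Syy = Σy² − (Σy)²/n = 22870.55 − 20070.06125 = 2800.48875
b = Sxy/Sxx = 720.875/199.5 = 3.613409
SSE = Syy − b·Sxy = 2800.48875 − 3.613409·720.875 = 195.672882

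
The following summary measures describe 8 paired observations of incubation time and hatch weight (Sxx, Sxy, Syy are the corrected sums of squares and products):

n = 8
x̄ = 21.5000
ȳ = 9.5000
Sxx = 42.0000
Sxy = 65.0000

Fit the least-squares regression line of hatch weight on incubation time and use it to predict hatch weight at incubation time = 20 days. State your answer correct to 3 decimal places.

7.179

b = Sxy/Sxx = 65/42 = 1.547619
a = ȳ − b·x̄ = 9.5 − 1.547619·21.5 = -23.773810
ŷ(20) = a + b·20 = -23.773810 + 1.547619·20 = 7.178571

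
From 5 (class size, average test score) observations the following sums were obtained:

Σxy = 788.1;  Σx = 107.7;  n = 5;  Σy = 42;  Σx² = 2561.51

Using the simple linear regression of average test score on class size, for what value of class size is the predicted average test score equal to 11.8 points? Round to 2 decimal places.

14.49

Sxx = Σx² − (Σx)²/n = 2561.51 − 2319.858 = 241.652
Sxy = Σxy − (Σx)(Σy)/n = 788.1 − 904.68 = -116.58
b = Sxy/Sxx = -116.58/241.652 = -0.482429
a = ȳ − b·x̄ = 8.4 − (-0.482429)·21.54 = 18.791527
Set a + b·x = 11.8: x = (11.8 − 18.791527) / (-0.482429) = 14.492335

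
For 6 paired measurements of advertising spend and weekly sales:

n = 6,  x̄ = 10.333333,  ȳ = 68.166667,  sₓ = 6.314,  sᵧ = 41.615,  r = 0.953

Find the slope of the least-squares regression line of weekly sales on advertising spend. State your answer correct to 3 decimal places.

b = r · sᵧ/sₓ = 0.953 · 41.615/6.314 = 6.281136

6.281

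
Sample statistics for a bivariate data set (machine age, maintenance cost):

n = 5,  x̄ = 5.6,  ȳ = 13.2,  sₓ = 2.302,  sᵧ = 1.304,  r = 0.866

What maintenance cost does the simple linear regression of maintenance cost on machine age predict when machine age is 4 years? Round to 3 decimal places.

12.415

b = r · sᵧ/sₓ = 0.866 · 1.304/2.302 = 0.490558
a = ȳ − b·x̄ = 13.2 − 0.490558·5.6 = 10.452876
ŷ(4) = a + b·4 = 10.452876 + 0.490558·4 = 12.415108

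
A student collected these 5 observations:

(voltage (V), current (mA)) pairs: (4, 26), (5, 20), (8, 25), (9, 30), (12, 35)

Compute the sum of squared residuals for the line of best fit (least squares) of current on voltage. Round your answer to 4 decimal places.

38.2524

n = 5, Σx = 38, Σy = 136, Σxy = 1094, Σx² = 330, Σy² = 3826
Sxx = Σx² − (Σx)²/n = 330 − 288.8 = 41.2
Sxy = Σxy − (Σx)(Σy)/n = 1094 − 1033.6 = 60.4
Syy = Σy² − (Σy)²/n = 3826 − 3699.2 = 126.8
b = Sxy/Sxx = 60.4/41.2 = 1.466019
SSE = Syy − b·Sxy = 126.8 − 1.466019·60.4 = 38.252427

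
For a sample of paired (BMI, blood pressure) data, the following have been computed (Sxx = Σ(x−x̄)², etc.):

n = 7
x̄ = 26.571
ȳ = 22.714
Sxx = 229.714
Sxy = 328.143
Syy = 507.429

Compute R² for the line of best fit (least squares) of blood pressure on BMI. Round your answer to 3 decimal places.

0.924

R² = Sxy²/(Sxx·Syy) = (328.143)²/(229.714·507.429) = 0.923769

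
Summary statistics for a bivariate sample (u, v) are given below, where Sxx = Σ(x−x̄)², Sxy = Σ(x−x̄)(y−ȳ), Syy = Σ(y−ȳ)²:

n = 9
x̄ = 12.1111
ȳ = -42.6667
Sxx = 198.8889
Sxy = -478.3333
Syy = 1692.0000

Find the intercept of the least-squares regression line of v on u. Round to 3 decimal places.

-13.539

b = Sxy/Sxx = -478.3333/198.8889 = -2.405028
a = ȳ − b·x̄ = -42.6667 − (-2.405028)·12.1111 = -13.539170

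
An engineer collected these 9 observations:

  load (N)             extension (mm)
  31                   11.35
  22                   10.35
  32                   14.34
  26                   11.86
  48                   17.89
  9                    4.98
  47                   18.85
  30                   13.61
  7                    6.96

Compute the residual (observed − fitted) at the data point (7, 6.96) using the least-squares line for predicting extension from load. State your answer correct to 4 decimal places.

n = 9, Σx = 252, Σy = 110.19, Σxy = 3593.3, Σx² = 8688
Sxx = Σx² − (Σx)²/n = 8688 − 7056 = 1632
Sxy = Σxy − (Σx)(Σy)/n = 3593.3 − 3085.32 = 507.98
b = Sxy/Sxx = 507.98/1632 = 0.311262
a = ȳ − b·x̄ = 12.243333 − 0.311262·28 = 3.527990
ŷ(7) = 3.527990 + 0.311262·7 = 5.706826
residual = y − ŷ = 6.96 − 5.706826 = 1.253174

1.2532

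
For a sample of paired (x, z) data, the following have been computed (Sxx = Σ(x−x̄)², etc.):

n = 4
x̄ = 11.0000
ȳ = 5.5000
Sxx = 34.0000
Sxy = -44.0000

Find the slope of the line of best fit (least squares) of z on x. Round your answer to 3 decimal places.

b = Sxy/Sxx = -44/34 = -1.294118

-1.294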